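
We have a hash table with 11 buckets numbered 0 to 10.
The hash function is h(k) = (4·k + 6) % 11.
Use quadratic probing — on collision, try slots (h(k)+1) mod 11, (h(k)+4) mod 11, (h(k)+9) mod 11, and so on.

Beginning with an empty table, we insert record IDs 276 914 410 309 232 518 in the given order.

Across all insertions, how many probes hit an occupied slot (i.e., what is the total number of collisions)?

276 hashes to 10; slot 10 is free -> place at 10.
914 hashes to 10; 10 taken -> place at 0.
410 hashes to 7; slot 7 is free -> place at 7.
309 hashes to 10; 10,0 taken -> place at 3.
232 hashes to 10; 10,0,3 taken -> place at 8.
518 hashes to 10; 10,0,3,8 taken -> place at 4.
Table: [914, ∅, ∅, 309, 518, ∅, ∅, 410, 232, ∅, 276]

10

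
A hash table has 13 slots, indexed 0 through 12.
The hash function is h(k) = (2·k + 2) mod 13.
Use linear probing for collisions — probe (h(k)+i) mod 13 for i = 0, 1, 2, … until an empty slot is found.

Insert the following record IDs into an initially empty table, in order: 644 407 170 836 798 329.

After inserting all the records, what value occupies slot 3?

644

Insert 644: h=3, slot 3 empty => index 3.
Insert 407: h=10, slot 10 empty => index 10.
Insert 170: h=4, slot 4 empty => index 4.
Insert 836: h=10, slot 10 occupied => index 11.
Insert 798: h=12, slot 12 empty => index 12.
Insert 329: h=10, slots 10,11,12 occupied => index 0.
Table: [329, -, -, 644, 170, -, -, -, -, -, 407, 836, 798]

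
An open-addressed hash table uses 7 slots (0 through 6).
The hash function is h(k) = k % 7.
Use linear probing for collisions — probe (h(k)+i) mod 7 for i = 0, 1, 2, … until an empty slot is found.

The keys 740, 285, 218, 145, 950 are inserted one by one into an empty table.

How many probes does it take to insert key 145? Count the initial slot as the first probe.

3

740 hashes to 5; slot 5 is free => place at 5.
285 hashes to 5; 5 taken => place at 6.
218 hashes to 1; slot 1 is free => place at 1.
145 hashes to 5; 5,6 taken => place at 0.
950 hashes to 5; 5,6,0,1 taken => place at 2.
Table: [145, 218, 950, ., ., 740, 285]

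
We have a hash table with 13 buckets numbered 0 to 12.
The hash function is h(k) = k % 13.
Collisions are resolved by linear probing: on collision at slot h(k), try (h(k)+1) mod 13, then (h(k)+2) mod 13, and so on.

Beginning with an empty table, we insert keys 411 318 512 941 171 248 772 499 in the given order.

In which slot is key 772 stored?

411 hashes to 8; slot 8 is free -> place at 8.
318 hashes to 6; slot 6 is free -> place at 6.
512 hashes to 5; slot 5 is free -> place at 5.
941 hashes to 5; 5,6 taken -> place at 7.
171 hashes to 2; slot 2 is free -> place at 2.
248 hashes to 1; slot 1 is free -> place at 1.
772 hashes to 5; 5,6,7,8 taken -> place at 9.
499 hashes to 5; 5,6,7,8,9 taken -> place at 10.
Table: [-, 248, 171, -, -, 512, 318, 941, 411, 772, 499, -, -]

9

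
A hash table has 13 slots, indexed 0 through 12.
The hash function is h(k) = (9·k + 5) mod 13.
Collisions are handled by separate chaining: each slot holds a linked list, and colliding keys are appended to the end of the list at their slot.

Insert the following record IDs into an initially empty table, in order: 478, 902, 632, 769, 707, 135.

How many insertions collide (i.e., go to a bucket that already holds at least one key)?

2

Insert 478: h=4, bucket 4 empty -> new chain.
Insert 902: h=11, bucket 11 empty -> new chain.
Insert 632: h=12, bucket 12 empty -> new chain.
Insert 769: h=10, bucket 10 empty -> new chain.
Insert 707: h=11, bucket 11 nonempty -> append to chain.
Insert 135: h=11, bucket 11 nonempty -> append to chain.
Final buckets:
0: -
1: -
2: -
3: -
4: 478
5: -
6: -
7: -
8: -
9: -
10: 769
11: 902 -> 707 -> 135
12: 632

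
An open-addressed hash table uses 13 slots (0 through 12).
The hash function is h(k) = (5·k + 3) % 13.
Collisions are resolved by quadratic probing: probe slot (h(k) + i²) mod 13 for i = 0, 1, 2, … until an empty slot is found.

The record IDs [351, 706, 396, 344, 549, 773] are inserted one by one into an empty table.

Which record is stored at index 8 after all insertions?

Insert 351: h=3, slot 3 empty => index 3.
Insert 706: h=10, slot 10 empty => index 10.
Insert 396: h=7, slot 7 empty => index 7.
Insert 344: h=7, slot 7 occupied => index 8.
Insert 549: h=5, slot 5 empty => index 5.
Insert 773: h=7, slots 7,8 occupied => index 11.
Table: [∅, ∅, ∅, 351, ∅, 549, ∅, 396, 344, ∅, 706, 773, ∅]

344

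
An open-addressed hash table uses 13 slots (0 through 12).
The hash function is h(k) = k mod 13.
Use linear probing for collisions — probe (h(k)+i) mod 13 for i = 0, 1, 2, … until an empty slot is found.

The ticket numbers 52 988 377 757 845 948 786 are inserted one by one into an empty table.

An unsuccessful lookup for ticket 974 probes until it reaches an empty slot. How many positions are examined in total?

52 hashes to 0; slot 0 is free => place at 0.
988 hashes to 0; 0 taken => place at 1.
377 hashes to 0; 0,1 taken => place at 2.
757 hashes to 3; slot 3 is free => place at 3.
845 hashes to 0; 0,1,2,3 taken => place at 4.
948 hashes to 12; slot 12 is free => place at 12.
786 hashes to 6; slot 6 is free => place at 6.
Table: [52, 988, 377, 757, 845, _, 786, _, _, _, _, _, 948]
Lookup 974: h=12, probe 12,0,1,2,3,4,5 → slot 5 empty, not found.

7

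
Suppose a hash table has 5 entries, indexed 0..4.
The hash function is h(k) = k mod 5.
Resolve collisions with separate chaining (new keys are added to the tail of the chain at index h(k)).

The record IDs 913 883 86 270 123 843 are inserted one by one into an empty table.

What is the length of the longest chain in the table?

4

913 -> bucket 3
883 -> bucket 3 (collision)
86 -> bucket 1
270 -> bucket 0
123 -> bucket 3 (collision)
843 -> bucket 3 (collision)
Final buckets:
0: 270
1: 86
2: _
3: 913 -> 883 -> 123 -> 843
4: _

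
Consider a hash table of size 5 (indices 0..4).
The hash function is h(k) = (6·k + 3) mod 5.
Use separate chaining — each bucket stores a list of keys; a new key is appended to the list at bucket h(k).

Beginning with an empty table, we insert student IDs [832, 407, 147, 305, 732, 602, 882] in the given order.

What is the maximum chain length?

6

Insert 832: h=0, bucket 0 empty -> new chain.
Insert 407: h=0, bucket 0 nonempty -> append to chain.
Insert 147: h=0, bucket 0 nonempty -> append to chain.
Insert 305: h=3, bucket 3 empty -> new chain.
Insert 732: h=0, bucket 0 nonempty -> append to chain.
Insert 602: h=0, bucket 0 nonempty -> append to chain.
Insert 882: h=0, bucket 0 nonempty -> append to chain.
Final buckets:
0: 832 -> 407 -> 147 -> 732 -> 602 -> 882
1: ∅
2: ∅
3: 305
4: ∅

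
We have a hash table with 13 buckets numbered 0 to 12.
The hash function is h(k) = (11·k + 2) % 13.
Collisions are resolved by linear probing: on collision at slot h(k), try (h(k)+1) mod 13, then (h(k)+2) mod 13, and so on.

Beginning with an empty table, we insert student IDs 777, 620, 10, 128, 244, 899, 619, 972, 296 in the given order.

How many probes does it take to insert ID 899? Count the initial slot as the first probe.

777 hashes to 8; slot 8 is free → place at 8.
620 hashes to 10; slot 10 is free → place at 10.
10 hashes to 8; 8 taken → place at 9.
128 hashes to 6; slot 6 is free → place at 6.
244 hashes to 8; 8,9,10 taken → place at 11.
899 hashes to 11; 11 taken → place at 12.
619 hashes to 12; 12 taken → place at 0.
972 hashes to 8; 8,9,10,11,12,0 taken → place at 1.
296 hashes to 8; 8,9,10,11,12,0,1 taken → place at 2.
Table: [619, 972, 296, —, —, —, 128, —, 777, 10, 620, 244, 899]

2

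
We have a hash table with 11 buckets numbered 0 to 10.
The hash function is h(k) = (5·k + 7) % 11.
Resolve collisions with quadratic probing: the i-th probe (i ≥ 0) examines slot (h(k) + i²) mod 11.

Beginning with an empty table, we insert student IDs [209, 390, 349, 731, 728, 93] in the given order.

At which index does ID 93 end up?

209: h=7 → slot 7
390: h=10 → slot 10
349: h=3 → slot 3
731: h=10, probe 10,0 → slot 0
728: h=6 → slot 6
93: h=10, probe 10,0,3,8 → slot 8
Table: [731, ., ., 349, ., ., 728, 209, 93, ., 390]

8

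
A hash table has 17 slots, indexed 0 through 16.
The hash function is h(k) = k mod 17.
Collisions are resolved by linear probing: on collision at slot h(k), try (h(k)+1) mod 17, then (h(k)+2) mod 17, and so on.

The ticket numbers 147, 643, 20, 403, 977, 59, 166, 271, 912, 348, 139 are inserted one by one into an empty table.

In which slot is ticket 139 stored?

4

Insert 147: h=11, slot 11 empty -> index 11.
Insert 643: h=14, slot 14 empty -> index 14.
Insert 20: h=3, slot 3 empty -> index 3.
Insert 403: h=12, slot 12 empty -> index 12.
Insert 977: h=8, slot 8 empty -> index 8.
Insert 59: h=8, slot 8 occupied -> index 9.
Insert 166: h=13, slot 13 empty -> index 13.
Insert 271: h=16, slot 16 empty -> index 16.
Insert 912: h=11, slots 11,12,13,14 occupied -> index 15.
Insert 348: h=8, slots 8,9 occupied -> index 10.
Insert 139: h=3, slot 3 occupied -> index 4.
Table: [_, _, _, 20, 139, _, _, _, 977, 59, 348, 147, 403, 166, 643, 912, 271]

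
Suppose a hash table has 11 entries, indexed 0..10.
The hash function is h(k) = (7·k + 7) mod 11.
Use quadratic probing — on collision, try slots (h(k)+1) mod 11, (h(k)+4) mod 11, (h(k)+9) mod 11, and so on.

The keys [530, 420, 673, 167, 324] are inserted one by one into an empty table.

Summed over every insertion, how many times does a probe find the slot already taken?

530 hashes to 10; slot 10 is free → place at 10.
420 hashes to 10; 10 taken → place at 0.
673 hashes to 10; 10,0 taken → place at 3.
167 hashes to 10; 10,0,3 taken → place at 8.
324 hashes to 9; slot 9 is free → place at 9.
Table: [420, -, -, 673, -, -, -, -, 167, 324, 530]

6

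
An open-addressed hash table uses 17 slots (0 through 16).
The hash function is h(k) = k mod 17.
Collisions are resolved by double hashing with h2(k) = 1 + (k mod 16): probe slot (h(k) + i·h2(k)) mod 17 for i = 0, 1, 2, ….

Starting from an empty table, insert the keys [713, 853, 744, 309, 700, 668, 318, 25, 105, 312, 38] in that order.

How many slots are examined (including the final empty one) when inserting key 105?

713: h=16 -> slot 16
853: h=3 -> slot 3
744: h=13 -> slot 13
309: h=3, h2=6, probe 3,9 -> slot 9
700: h=3, h2=13, probe 3,16,12 -> slot 12
668: h=5 -> slot 5
318: h=12, h2=15, probe 12,10 -> slot 10
25: h=8 -> slot 8
105: h=3, h2=10, probe 3,13,6 -> slot 6
312: h=6, h2=9, probe 6,15 -> slot 15
38: h=4 -> slot 4
Table: [∅, ∅, ∅, 853, 38, 668, 105, ∅, 25, 309, 318, ∅, 700, 744, ∅, 312, 713]

3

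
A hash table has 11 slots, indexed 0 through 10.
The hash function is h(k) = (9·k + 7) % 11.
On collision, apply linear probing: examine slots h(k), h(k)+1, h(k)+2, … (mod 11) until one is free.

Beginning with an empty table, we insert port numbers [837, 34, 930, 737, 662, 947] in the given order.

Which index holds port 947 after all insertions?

837: h=5 -> slot 5
34: h=5, probe 5,6 -> slot 6
930: h=6, probe 6,7 -> slot 7
737: h=7, probe 7,8 -> slot 8
662: h=3 -> slot 3
947: h=5, probe 5,6,7,8,9 -> slot 9
Table: [., ., ., 662, ., 837, 34, 930, 737, 947, .]

9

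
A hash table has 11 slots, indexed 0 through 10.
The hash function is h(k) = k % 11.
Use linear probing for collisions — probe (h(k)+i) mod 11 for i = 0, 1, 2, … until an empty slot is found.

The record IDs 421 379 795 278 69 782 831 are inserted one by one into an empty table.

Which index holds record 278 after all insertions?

6

421 hashes to 3; slot 3 is free -> place at 3.
379 hashes to 5; slot 5 is free -> place at 5.
795 hashes to 3; 3 taken -> place at 4.
278 hashes to 3; 3,4,5 taken -> place at 6.
69 hashes to 3; 3,4,5,6 taken -> place at 7.
782 hashes to 1; slot 1 is free -> place at 1.
831 hashes to 6; 6,7 taken -> place at 8.
Table: [∅, 782, ∅, 421, 795, 379, 278, 69, 831, ∅, ∅]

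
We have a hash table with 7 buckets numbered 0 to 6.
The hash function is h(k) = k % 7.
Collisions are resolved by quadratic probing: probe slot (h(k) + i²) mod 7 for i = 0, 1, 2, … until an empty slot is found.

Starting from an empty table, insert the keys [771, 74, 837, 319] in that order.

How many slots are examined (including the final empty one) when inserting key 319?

771 hashes to 1; slot 1 is free -> place at 1.
74 hashes to 4; slot 4 is free -> place at 4.
837 hashes to 4; 4 taken -> place at 5.
319 hashes to 4; 4,5,1 taken -> place at 6.
Table: [_, 771, _, _, 74, 837, 319]

4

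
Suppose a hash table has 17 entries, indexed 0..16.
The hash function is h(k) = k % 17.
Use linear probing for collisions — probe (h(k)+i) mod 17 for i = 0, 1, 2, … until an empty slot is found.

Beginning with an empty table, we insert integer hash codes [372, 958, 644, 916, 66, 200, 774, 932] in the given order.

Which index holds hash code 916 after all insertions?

372: h=15 -> slot 15
958: h=6 -> slot 6
644: h=15, probe 15,16 -> slot 16
916: h=15, probe 15,16,0 -> slot 0
66: h=15, probe 15,16,0,1 -> slot 1
200: h=13 -> slot 13
774: h=9 -> slot 9
932: h=14 -> slot 14
Table: [916, 66, ∅, ∅, ∅, ∅, 958, ∅, ∅, 774, ∅, ∅, ∅, 200, 932, 372, 644]

0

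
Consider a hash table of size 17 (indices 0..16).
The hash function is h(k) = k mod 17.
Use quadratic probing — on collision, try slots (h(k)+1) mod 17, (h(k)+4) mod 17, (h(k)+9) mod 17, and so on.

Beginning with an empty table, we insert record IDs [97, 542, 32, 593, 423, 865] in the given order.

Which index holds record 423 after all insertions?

97: h=12 -> slot 12
542: h=15 -> slot 15
32: h=15, probe 15,16 -> slot 16
593: h=15, probe 15,16,2 -> slot 2
423: h=15, probe 15,16,2,7 -> slot 7
865: h=15, probe 15,16,2,7,14 -> slot 14
Table: [., ., 593, ., ., ., ., 423, ., ., ., ., 97, ., 865, 542, 32]

7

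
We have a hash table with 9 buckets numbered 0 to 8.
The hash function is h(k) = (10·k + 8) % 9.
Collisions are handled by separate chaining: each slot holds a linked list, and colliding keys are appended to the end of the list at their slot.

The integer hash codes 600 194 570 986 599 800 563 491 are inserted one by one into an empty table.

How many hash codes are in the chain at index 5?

1

Insert 600: h=5, bucket 5 empty -> new chain.
Insert 194: h=4, bucket 4 empty -> new chain.
Insert 570: h=2, bucket 2 empty -> new chain.
Insert 986: h=4, bucket 4 nonempty -> append to chain.
Insert 599: h=4, bucket 4 nonempty -> append to chain.
Insert 800: h=7, bucket 7 empty -> new chain.
Insert 563: h=4, bucket 4 nonempty -> append to chain.
Insert 491: h=4, bucket 4 nonempty -> append to chain.
Final buckets:
0: _
1: _
2: 570
3: _
4: 194 -> 986 -> 599 -> 563 -> 491
5: 600
6: _
7: 800
8: _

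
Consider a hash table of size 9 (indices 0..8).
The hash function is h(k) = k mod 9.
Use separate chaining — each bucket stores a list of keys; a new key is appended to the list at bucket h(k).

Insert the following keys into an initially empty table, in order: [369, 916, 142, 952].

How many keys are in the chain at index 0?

1

369 → bucket 0
916 → bucket 7
142 → bucket 7 (collision)
952 → bucket 7 (collision)
Final buckets:
0: 369
1: _
2: _
3: _
4: _
5: _
6: _
7: 916 -> 142 -> 952
8: _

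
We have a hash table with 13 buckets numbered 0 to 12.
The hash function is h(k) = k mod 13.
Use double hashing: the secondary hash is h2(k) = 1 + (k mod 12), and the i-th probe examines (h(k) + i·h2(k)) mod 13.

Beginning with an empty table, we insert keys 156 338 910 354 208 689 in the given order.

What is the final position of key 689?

Insert 156: h=0, slot 0 empty -> index 0.
Insert 338: h=0, h2=3, slot 0 occupied -> index 3.
Insert 910: h=0, h2=11, slot 0 occupied -> index 11.
Insert 354: h=3, h2=7, slot 3 occupied -> index 10.
Insert 208: h=0, h2=5, slot 0 occupied -> index 5.
Insert 689: h=0, h2=6, slot 0 occupied -> index 6.
Table: [156, _, _, 338, _, 208, 689, _, _, _, 354, 910, _]

6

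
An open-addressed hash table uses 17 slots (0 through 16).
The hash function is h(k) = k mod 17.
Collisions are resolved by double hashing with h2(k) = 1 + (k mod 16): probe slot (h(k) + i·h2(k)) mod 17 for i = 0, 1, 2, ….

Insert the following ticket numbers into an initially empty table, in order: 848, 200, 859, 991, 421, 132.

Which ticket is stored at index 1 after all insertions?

848 hashes to 15; slot 15 is free → place at 15.
200 hashes to 13; slot 13 is free → place at 13.
859 hashes to 9; slot 9 is free → place at 9.
991 hashes to 5; slot 5 is free → place at 5.
421 hashes to 13, h2=6; 13 taken → place at 2.
132 hashes to 13, h2=5; 13 taken → place at 1.
Table: [—, 132, 421, —, —, 991, —, —, —, 859, —, —, —, 200, —, 848, —]

132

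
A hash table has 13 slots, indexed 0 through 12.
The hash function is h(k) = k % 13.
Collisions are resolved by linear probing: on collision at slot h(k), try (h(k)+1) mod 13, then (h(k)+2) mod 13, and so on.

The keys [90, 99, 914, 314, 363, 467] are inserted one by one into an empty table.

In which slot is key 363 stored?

0

90: h=12 -> slot 12
99: h=8 -> slot 8
914: h=4 -> slot 4
314: h=2 -> slot 2
363: h=12, probe 12,0 -> slot 0
467: h=12, probe 12,0,1 -> slot 1
Table: [363, 467, 314, ∅, 914, ∅, ∅, ∅, 99, ∅, ∅, ∅, 90]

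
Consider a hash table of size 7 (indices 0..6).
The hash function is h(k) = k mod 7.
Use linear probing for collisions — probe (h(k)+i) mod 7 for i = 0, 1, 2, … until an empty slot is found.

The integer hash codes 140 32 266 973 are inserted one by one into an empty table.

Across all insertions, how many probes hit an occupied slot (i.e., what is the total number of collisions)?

3

140: h=0 => slot 0
32: h=4 => slot 4
266: h=0, probe 0,1 => slot 1
973: h=0, probe 0,1,2 => slot 2
Table: [140, 266, 973, ., 32, ., .]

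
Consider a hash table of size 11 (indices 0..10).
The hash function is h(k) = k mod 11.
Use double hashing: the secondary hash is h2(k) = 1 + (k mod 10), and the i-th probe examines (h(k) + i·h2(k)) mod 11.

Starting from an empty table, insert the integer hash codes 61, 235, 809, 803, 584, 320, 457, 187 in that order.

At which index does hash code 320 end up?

2

61: h=6 -> slot 6
235: h=4 -> slot 4
809: h=6, h2=10, probe 6,5 -> slot 5
803: h=0 -> slot 0
584: h=1 -> slot 1
320: h=1, h2=1, probe 1,2 -> slot 2
457: h=6, h2=8, probe 6,3 -> slot 3
187: h=0, h2=8, probe 0,8 -> slot 8
Table: [803, 584, 320, 457, 235, 809, 61, ., 187, ., .]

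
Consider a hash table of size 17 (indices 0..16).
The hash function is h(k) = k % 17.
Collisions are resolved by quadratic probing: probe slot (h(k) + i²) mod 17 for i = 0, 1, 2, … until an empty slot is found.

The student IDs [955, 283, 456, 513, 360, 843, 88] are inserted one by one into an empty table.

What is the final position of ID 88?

955 hashes to 3; slot 3 is free -> place at 3.
283 hashes to 11; slot 11 is free -> place at 11.
456 hashes to 14; slot 14 is free -> place at 14.
513 hashes to 3; 3 taken -> place at 4.
360 hashes to 3; 3,4 taken -> place at 7.
843 hashes to 10; slot 10 is free -> place at 10.
88 hashes to 3; 3,4,7 taken -> place at 12.
Table: [—, —, —, 955, 513, —, —, 360, —, —, 843, 283, 88, —, 456, —, —]

12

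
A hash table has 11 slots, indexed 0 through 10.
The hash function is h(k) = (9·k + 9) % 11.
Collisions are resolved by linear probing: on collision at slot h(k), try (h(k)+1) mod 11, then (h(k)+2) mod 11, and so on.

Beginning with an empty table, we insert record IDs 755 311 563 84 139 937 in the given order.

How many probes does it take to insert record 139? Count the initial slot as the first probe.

3

755 hashes to 6; slot 6 is free -> place at 6.
311 hashes to 3; slot 3 is free -> place at 3.
563 hashes to 5; slot 5 is free -> place at 5.
84 hashes to 6; 6 taken -> place at 7.
139 hashes to 6; 6,7 taken -> place at 8.
937 hashes to 5; 5,6,7,8 taken -> place at 9.
Table: [., ., ., 311, ., 563, 755, 84, 139, 937, .]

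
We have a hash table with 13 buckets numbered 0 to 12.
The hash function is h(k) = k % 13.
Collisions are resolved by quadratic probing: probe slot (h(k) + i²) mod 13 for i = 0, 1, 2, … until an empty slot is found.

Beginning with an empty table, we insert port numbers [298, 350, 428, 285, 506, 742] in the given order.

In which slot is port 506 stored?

298 hashes to 12; slot 12 is free => place at 12.
350 hashes to 12; 12 taken => place at 0.
428 hashes to 12; 12,0 taken => place at 3.
285 hashes to 12; 12,0,3 taken => place at 8.
506 hashes to 12; 12,0,3,8 taken => place at 2.
742 hashes to 1; slot 1 is free => place at 1.
Table: [350, 742, 506, 428, ., ., ., ., 285, ., ., ., 298]

2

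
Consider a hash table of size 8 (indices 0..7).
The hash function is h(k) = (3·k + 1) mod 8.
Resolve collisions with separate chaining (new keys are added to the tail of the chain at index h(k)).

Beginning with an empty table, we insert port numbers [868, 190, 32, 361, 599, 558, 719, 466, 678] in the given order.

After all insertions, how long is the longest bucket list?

3

Insert 868: h=5, bucket 5 empty → new chain.
Insert 190: h=3, bucket 3 empty → new chain.
Insert 32: h=1, bucket 1 empty → new chain.
Insert 361: h=4, bucket 4 empty → new chain.
Insert 599: h=6, bucket 6 empty → new chain.
Insert 558: h=3, bucket 3 nonempty → append to chain.
Insert 719: h=6, bucket 6 nonempty → append to chain.
Insert 466: h=7, bucket 7 empty → new chain.
Insert 678: h=3, bucket 3 nonempty → append to chain.
Final buckets:
0: ∅
1: 32
2: ∅
3: 190 -> 558 -> 678
4: 361
5: 868
6: 599 -> 719
7: 466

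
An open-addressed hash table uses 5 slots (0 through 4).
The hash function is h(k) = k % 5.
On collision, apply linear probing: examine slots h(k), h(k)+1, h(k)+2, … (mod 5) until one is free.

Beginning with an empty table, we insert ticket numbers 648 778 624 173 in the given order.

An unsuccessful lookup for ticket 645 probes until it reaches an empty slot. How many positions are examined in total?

Insert 648: h=3, slot 3 empty => index 3.
Insert 778: h=3, slot 3 occupied => index 4.
Insert 624: h=4, slot 4 occupied => index 0.
Insert 173: h=3, slots 3,4,0 occupied => index 1.
Table: [624, 173, —, 648, 778]
Lookup 645: h=0, probe 0,1,2 → slot 2 empty, not found.

3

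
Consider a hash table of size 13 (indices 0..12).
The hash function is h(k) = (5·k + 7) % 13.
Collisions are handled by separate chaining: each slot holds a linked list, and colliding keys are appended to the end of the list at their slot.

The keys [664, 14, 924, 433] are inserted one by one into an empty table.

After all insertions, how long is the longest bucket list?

664 -> bucket 12
14 -> bucket 12 (collision)
924 -> bucket 12 (collision)
433 -> bucket 1
Final buckets:
0: _
1: 433
2: _
3: _
4: _
5: _
6: _
7: _
8: _
9: _
10: _
11: _
12: 664 -> 14 -> 924

3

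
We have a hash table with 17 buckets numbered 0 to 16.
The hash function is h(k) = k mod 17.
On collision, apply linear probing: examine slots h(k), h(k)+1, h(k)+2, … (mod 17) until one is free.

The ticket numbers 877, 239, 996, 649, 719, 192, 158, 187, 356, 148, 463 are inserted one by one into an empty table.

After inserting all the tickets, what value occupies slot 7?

158

877: h=10 => slot 10
239: h=1 => slot 1
996: h=10, probe 10,11 => slot 11
649: h=3 => slot 3
719: h=5 => slot 5
192: h=5, probe 5,6 => slot 6
158: h=5, probe 5,6,7 => slot 7
187: h=0 => slot 0
356: h=16 => slot 16
148: h=12 => slot 12
463: h=4 => slot 4
Table: [187, 239, ., 649, 463, 719, 192, 158, ., ., 877, 996, 148, ., ., ., 356]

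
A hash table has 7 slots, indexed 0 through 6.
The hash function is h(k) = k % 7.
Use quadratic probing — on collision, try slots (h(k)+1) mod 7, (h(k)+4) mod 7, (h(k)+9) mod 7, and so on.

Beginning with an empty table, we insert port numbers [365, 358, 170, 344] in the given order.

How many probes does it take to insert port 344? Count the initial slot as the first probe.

3

365: h=1 -> slot 1
358: h=1, probe 1,2 -> slot 2
170: h=2, probe 2,3 -> slot 3
344: h=1, probe 1,2,5 -> slot 5
Table: [—, 365, 358, 170, —, 344, —]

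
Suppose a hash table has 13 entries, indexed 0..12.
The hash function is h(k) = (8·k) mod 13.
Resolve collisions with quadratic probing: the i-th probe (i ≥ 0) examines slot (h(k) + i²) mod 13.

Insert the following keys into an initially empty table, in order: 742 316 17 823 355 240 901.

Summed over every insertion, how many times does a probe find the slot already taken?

742: h=8 → slot 8
316: h=6 → slot 6
17: h=6, probe 6,7 → slot 7
823: h=6, probe 6,7,10 → slot 10
355: h=6, probe 6,7,10,2 → slot 2
240: h=9 → slot 9
901: h=6, probe 6,7,10,2,9,5 → slot 5
Table: [., ., 355, ., ., 901, 316, 17, 742, 240, 823, ., .]

11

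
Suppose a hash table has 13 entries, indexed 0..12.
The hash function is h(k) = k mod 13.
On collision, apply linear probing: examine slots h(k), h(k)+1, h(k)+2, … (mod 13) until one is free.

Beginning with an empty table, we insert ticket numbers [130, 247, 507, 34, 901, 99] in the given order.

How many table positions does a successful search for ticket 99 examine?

2

130: h=0 → slot 0
247: h=0, probe 0,1 → slot 1
507: h=0, probe 0,1,2 → slot 2
34: h=8 → slot 8
901: h=4 → slot 4
99: h=8, probe 8,9 → slot 9
Table: [130, 247, 507, _, 901, _, _, _, 34, 99, _, _, _]
Lookup 99: h=8, probe 8,9 → found at 9.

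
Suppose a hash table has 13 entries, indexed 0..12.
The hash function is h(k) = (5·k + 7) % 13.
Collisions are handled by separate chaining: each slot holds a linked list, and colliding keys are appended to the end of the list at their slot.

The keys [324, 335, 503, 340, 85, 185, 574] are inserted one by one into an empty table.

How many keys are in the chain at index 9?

1

Insert 324: h=2, bucket 2 empty -> new chain.
Insert 335: h=5, bucket 5 empty -> new chain.
Insert 503: h=0, bucket 0 empty -> new chain.
Insert 340: h=4, bucket 4 empty -> new chain.
Insert 85: h=3, bucket 3 empty -> new chain.
Insert 185: h=9, bucket 9 empty -> new chain.
Insert 574: h=4, bucket 4 nonempty -> append to chain.
Final buckets:
0: 503
1: —
2: 324
3: 85
4: 340 -> 574
5: 335
6: —
7: —
8: —
9: 185
10: —
11: —
12: —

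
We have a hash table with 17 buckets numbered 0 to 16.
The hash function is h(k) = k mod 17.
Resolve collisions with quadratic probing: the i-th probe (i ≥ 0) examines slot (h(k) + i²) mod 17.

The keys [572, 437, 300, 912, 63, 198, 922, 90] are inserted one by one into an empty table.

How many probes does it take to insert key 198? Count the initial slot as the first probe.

5

572 hashes to 11; slot 11 is free → place at 11.
437 hashes to 12; slot 12 is free → place at 12.
300 hashes to 11; 11,12 taken → place at 15.
912 hashes to 11; 11,12,15 taken → place at 3.
63 hashes to 12; 12 taken → place at 13.
198 hashes to 11; 11,12,15,3 taken → place at 10.
922 hashes to 4; slot 4 is free → place at 4.
90 hashes to 5; slot 5 is free → place at 5.
Table: [., ., ., 912, 922, 90, ., ., ., ., 198, 572, 437, 63, ., 300, .]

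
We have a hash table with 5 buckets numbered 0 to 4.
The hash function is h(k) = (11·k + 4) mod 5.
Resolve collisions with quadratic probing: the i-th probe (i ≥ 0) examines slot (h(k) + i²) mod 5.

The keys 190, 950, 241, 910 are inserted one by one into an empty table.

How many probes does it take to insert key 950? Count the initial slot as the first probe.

190: h=4 → slot 4
950: h=4, probe 4,0 → slot 0
241: h=0, probe 0,1 → slot 1
910: h=4, probe 4,0,3 → slot 3
Table: [950, 241, —, 910, 190]

2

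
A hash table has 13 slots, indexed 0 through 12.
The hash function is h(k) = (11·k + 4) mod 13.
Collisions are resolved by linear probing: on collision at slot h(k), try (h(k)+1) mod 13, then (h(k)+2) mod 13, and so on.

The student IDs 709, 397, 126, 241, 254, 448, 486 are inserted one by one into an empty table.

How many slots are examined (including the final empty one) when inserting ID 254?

4

709: h=3 → slot 3
397: h=3, probe 3,4 → slot 4
126: h=12 → slot 12
241: h=3, probe 3,4,5 → slot 5
254: h=3, probe 3,4,5,6 → slot 6
448: h=5, probe 5,6,7 → slot 7
486: h=7, probe 7,8 → slot 8
Table: [∅, ∅, ∅, 709, 397, 241, 254, 448, 486, ∅, ∅, ∅, 126]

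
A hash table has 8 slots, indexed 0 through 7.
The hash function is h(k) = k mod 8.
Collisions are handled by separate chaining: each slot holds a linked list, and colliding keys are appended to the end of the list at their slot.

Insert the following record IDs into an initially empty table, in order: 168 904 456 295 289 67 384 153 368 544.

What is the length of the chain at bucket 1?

2

Insert 168: h=0, bucket 0 empty → new chain.
Insert 904: h=0, bucket 0 nonempty → append to chain.
Insert 456: h=0, bucket 0 nonempty → append to chain.
Insert 295: h=7, bucket 7 empty → new chain.
Insert 289: h=1, bucket 1 empty → new chain.
Insert 67: h=3, bucket 3 empty → new chain.
Insert 384: h=0, bucket 0 nonempty → append to chain.
Insert 153: h=1, bucket 1 nonempty → append to chain.
Insert 368: h=0, bucket 0 nonempty → append to chain.
Insert 544: h=0, bucket 0 nonempty → append to chain.
Final buckets:
0: 168 -> 904 -> 456 -> 384 -> 368 -> 544
1: 289 -> 153
2: _
3: 67
4: _
5: _
6: _
7: 295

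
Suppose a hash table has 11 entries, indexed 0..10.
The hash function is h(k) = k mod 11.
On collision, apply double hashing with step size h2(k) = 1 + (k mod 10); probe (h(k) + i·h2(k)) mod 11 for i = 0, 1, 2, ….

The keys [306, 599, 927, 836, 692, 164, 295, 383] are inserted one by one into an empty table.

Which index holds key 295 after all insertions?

306: h=9 → slot 9
599: h=5 → slot 5
927: h=3 → slot 3
836: h=0 → slot 0
692: h=10 → slot 10
164: h=10, h2=5, probe 10,4 → slot 4
295: h=9, h2=6, probe 9,4,10,5,0,6 → slot 6
383: h=9, h2=4, probe 9,2 → slot 2
Table: [836, ., 383, 927, 164, 599, 295, ., ., 306, 692]

6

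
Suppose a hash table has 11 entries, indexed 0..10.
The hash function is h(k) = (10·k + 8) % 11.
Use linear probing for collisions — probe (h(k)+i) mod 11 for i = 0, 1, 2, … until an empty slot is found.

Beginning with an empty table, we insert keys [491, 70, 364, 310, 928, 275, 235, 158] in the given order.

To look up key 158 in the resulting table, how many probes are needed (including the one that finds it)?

7

Insert 491: h=1, slot 1 empty → index 1.
Insert 70: h=4, slot 4 empty → index 4.
Insert 364: h=7, slot 7 empty → index 7.
Insert 310: h=6, slot 6 empty → index 6.
Insert 928: h=4, slot 4 occupied → index 5.
Insert 275: h=8, slot 8 empty → index 8.
Insert 235: h=4, slots 4,5,6,7,8 occupied → index 9.
Insert 158: h=4, slots 4,5,6,7,8,9 occupied → index 10.
Table: [-, 491, -, -, 70, 928, 310, 364, 275, 235, 158]
Lookup 158: h=4, probe 4,5,6,7,8,9,10 → found at 10.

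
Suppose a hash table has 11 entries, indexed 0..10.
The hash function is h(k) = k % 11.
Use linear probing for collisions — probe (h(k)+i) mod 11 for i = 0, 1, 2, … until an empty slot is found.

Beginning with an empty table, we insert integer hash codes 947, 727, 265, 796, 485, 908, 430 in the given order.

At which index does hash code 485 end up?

947 hashes to 1; slot 1 is free => place at 1.
727 hashes to 1; 1 taken => place at 2.
265 hashes to 1; 1,2 taken => place at 3.
796 hashes to 4; slot 4 is free => place at 4.
485 hashes to 1; 1,2,3,4 taken => place at 5.
908 hashes to 6; slot 6 is free => place at 6.
430 hashes to 1; 1,2,3,4,5,6 taken => place at 7.
Table: [∅, 947, 727, 265, 796, 485, 908, 430, ∅, ∅, ∅]

5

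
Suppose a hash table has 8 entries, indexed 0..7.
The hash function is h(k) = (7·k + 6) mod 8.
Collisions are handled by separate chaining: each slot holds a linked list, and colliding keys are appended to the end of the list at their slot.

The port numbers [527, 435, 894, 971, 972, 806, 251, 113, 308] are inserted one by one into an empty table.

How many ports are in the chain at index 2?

527 → bucket 7
435 → bucket 3
894 → bucket 0
971 → bucket 3 (collision)
972 → bucket 2
806 → bucket 0 (collision)
251 → bucket 3 (collision)
113 → bucket 5
308 → bucket 2 (collision)
Final buckets:
0: 894 -> 806
1: _
2: 972 -> 308
3: 435 -> 971 -> 251
4: _
5: 113
6: _
7: 527

2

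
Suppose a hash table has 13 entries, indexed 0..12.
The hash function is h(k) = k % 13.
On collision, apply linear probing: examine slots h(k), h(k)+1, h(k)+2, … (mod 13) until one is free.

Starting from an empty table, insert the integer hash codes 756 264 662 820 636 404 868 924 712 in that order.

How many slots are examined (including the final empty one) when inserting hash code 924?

5

Insert 756: h=2, slot 2 empty → index 2.
Insert 264: h=4, slot 4 empty → index 4.
Insert 662: h=12, slot 12 empty → index 12.
Insert 820: h=1, slot 1 empty → index 1.
Insert 636: h=12, slot 12 occupied → index 0.
Insert 404: h=1, slots 1,2 occupied → index 3.
Insert 868: h=10, slot 10 empty → index 10.
Insert 924: h=1, slots 1,2,3,4 occupied → index 5.
Insert 712: h=10, slot 10 occupied → index 11.
Table: [636, 820, 756, 404, 264, 924, _, _, _, _, 868, 712, 662]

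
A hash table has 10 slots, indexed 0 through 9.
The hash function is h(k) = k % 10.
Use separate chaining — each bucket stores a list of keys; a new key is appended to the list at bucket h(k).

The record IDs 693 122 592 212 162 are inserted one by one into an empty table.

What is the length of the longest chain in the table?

693 → bucket 3
122 → bucket 2
592 → bucket 2 (collision)
212 → bucket 2 (collision)
162 → bucket 2 (collision)
Final buckets:
0: .
1: .
2: 122 -> 592 -> 212 -> 162
3: 693
4: .
5: .
6: .
7: .
8: .
9: .

4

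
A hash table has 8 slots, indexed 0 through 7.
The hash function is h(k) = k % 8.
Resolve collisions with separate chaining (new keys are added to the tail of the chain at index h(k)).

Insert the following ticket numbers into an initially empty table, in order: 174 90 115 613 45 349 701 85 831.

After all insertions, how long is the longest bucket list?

Insert 174: h=6, bucket 6 empty -> new chain.
Insert 90: h=2, bucket 2 empty -> new chain.
Insert 115: h=3, bucket 3 empty -> new chain.
Insert 613: h=5, bucket 5 empty -> new chain.
Insert 45: h=5, bucket 5 nonempty -> append to chain.
Insert 349: h=5, bucket 5 nonempty -> append to chain.
Insert 701: h=5, bucket 5 nonempty -> append to chain.
Insert 85: h=5, bucket 5 nonempty -> append to chain.
Insert 831: h=7, bucket 7 empty -> new chain.
Final buckets:
0: .
1: .
2: 90
3: 115
4: .
5: 613 -> 45 -> 349 -> 701 -> 85
6: 174
7: 831

5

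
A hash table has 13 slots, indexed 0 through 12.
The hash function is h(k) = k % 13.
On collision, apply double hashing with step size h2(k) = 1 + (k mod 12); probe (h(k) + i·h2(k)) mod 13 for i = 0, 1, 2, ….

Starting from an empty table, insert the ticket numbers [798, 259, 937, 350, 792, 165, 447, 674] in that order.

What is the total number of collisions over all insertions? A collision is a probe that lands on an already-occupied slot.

5

Insert 798: h=5, slot 5 empty → index 5.
Insert 259: h=12, slot 12 empty → index 12.
Insert 937: h=1, slot 1 empty → index 1.
Insert 350: h=12, h2=3, slot 12 occupied → index 2.
Insert 792: h=12, h2=1, slot 12 occupied → index 0.
Insert 165: h=9, slot 9 empty → index 9.
Insert 447: h=5, h2=4, slots 5,9,0 occupied → index 4.
Insert 674: h=11, slot 11 empty → index 11.
Table: [792, 937, 350, _, 447, 798, _, _, _, 165, _, 674, 259]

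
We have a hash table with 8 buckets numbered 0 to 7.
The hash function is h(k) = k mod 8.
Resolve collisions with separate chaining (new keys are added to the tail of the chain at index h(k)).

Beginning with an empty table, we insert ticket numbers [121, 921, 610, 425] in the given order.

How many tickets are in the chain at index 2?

1

Insert 121: h=1, bucket 1 empty → new chain.
Insert 921: h=1, bucket 1 nonempty → append to chain.
Insert 610: h=2, bucket 2 empty → new chain.
Insert 425: h=1, bucket 1 nonempty → append to chain.
Final buckets:
0: .
1: 121 -> 921 -> 425
2: 610
3: .
4: .
5: .
6: .
7: .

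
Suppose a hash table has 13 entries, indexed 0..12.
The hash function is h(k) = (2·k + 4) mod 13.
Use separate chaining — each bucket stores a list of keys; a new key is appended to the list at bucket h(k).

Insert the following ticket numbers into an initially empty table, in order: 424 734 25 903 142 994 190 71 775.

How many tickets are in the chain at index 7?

Insert 424: h=7, bucket 7 empty -> new chain.
Insert 734: h=3, bucket 3 empty -> new chain.
Insert 25: h=2, bucket 2 empty -> new chain.
Insert 903: h=3, bucket 3 nonempty -> append to chain.
Insert 142: h=2, bucket 2 nonempty -> append to chain.
Insert 994: h=3, bucket 3 nonempty -> append to chain.
Insert 190: h=7, bucket 7 nonempty -> append to chain.
Insert 71: h=3, bucket 3 nonempty -> append to chain.
Insert 775: h=7, bucket 7 nonempty -> append to chain.
Final buckets:
0: -
1: -
2: 25 -> 142
3: 734 -> 903 -> 994 -> 71
4: -
5: -
6: -
7: 424 -> 190 -> 775
8: -
9: -
10: -
11: -
12: -

3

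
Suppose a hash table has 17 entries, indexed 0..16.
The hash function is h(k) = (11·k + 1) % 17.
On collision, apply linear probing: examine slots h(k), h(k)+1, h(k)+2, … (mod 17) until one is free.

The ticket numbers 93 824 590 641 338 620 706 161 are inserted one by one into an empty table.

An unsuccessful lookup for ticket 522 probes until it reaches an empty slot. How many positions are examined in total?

93: h=4 => slot 4
824: h=4, probe 4,5 => slot 5
590: h=14 => slot 14
641: h=14, probe 14,15 => slot 15
338: h=13 => slot 13
620: h=4, probe 4,5,6 => slot 6
706: h=15, probe 15,16 => slot 16
161: h=4, probe 4,5,6,7 => slot 7
Table: [∅, ∅, ∅, ∅, 93, 824, 620, 161, ∅, ∅, ∅, ∅, ∅, 338, 590, 641, 706]
Lookup 522: h=14, probe 14,15,16,0 → slot 0 empty, not found.

4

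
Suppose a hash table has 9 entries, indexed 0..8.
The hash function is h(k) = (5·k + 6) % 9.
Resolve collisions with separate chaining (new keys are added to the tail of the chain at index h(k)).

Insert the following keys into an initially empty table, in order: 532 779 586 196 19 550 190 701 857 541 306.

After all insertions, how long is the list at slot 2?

6

Insert 532: h=2, bucket 2 empty -> new chain.
Insert 779: h=4, bucket 4 empty -> new chain.
Insert 586: h=2, bucket 2 nonempty -> append to chain.
Insert 196: h=5, bucket 5 empty -> new chain.
Insert 19: h=2, bucket 2 nonempty -> append to chain.
Insert 550: h=2, bucket 2 nonempty -> append to chain.
Insert 190: h=2, bucket 2 nonempty -> append to chain.
Insert 701: h=1, bucket 1 empty -> new chain.
Insert 857: h=7, bucket 7 empty -> new chain.
Insert 541: h=2, bucket 2 nonempty -> append to chain.
Insert 306: h=6, bucket 6 empty -> new chain.
Final buckets:
0: .
1: 701
2: 532 -> 586 -> 19 -> 550 -> 190 -> 541
3: .
4: 779
5: 196
6: 306
7: 857
8: .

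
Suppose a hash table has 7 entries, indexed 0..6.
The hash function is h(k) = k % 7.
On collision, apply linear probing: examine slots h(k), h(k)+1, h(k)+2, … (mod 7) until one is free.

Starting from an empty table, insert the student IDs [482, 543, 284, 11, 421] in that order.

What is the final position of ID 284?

5

Insert 482: h=6, slot 6 empty -> index 6.
Insert 543: h=4, slot 4 empty -> index 4.
Insert 284: h=4, slot 4 occupied -> index 5.
Insert 11: h=4, slots 4,5,6 occupied -> index 0.
Insert 421: h=1, slot 1 empty -> index 1.
Table: [11, 421, —, —, 543, 284, 482]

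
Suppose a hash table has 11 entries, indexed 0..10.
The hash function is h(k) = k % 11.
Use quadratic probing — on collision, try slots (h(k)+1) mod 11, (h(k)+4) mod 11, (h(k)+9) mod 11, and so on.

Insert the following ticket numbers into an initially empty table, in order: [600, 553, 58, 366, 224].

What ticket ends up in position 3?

553

Insert 600: h=6, slot 6 empty => index 6.
Insert 553: h=3, slot 3 empty => index 3.
Insert 58: h=3, slot 3 occupied => index 4.
Insert 366: h=3, slots 3,4 occupied => index 7.
Insert 224: h=4, slot 4 occupied => index 5.
Table: [., ., ., 553, 58, 224, 600, 366, ., ., .]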